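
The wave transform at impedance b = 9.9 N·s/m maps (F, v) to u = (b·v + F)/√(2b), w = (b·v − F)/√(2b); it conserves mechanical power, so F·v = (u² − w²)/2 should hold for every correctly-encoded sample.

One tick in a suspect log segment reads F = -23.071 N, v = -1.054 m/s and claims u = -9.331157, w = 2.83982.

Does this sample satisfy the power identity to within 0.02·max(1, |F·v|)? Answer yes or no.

F·v = (-23.071)×(-1.054) = 24.316834 W.
(u² − w²)/2 = (87.070491 − 8.064578)/2 = 39.502957 W.
|Δ| = 15.186123;  2% of max(1, |F·v|) = 0.486337.

no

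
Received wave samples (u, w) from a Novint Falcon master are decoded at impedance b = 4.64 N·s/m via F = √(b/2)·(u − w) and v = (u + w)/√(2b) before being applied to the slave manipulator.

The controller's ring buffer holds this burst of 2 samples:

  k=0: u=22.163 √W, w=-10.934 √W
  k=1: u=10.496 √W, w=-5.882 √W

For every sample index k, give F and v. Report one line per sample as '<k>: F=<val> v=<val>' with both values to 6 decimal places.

k=0: u−w=33.097000, u+w=11.229000; √(b/2)=1.523155, √(2b)=3.046309; F=1.523155×33.097=50.411848, v=11.229000/3.046309=3.686100
k=1: u−w=16.378000, u+w=4.614000; √(b/2)=1.523155, √(2b)=3.046309; F=1.523155×16.378=24.946226, v=4.614000/3.046309=1.514620

0: F=50.411848 v=3.686100
1: F=24.946226 v=1.514620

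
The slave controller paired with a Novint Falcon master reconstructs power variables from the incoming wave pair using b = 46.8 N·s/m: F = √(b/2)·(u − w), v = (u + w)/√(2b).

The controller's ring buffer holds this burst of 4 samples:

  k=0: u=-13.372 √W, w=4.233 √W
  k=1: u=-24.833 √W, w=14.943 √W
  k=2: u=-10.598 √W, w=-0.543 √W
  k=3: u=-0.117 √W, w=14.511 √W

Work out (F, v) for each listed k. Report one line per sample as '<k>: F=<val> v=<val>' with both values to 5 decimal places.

k=0: u−w=-17.60500, u+w=-9.13900; √(b/2)=4.83735, √(2b)=9.67471; F=4.83735×(-17.605)=-85.16163, v=-9.13900/9.67471=-0.94463
k=1: u−w=-39.77600, u+w=-9.89000; √(b/2)=4.83735, √(2b)=9.67471; F=4.83735×(-39.776)=-192.41062, v=-9.89000/9.67471=-1.02225
k=2: u−w=-10.05500, u+w=-11.14100; √(b/2)=4.83735, √(2b)=9.67471; F=4.83735×(-10.055)=-48.63960, v=-11.14100/9.67471=-1.15156
k=3: u−w=-14.62800, u+w=14.39400; √(b/2)=4.83735, √(2b)=9.67471; F=4.83735×(-14.628)=-70.76082, v=14.39400/9.67471=1.48780

0: F=-85.16163 v=-0.94463
1: F=-192.41062 v=-1.02225
2: F=-48.63960 v=-1.15156
3: F=-70.76082 v=1.48780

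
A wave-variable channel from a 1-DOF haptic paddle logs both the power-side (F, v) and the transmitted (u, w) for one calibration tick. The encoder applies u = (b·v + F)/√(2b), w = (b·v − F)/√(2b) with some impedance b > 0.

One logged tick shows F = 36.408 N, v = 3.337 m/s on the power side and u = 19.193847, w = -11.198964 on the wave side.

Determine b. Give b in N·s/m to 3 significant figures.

u + w = 7.994883;  u + w = √(2b)·v, so √(2b) = 7.994883/3.337 = 2.395829.
b = (√(2b))²/2 = 5.739999/2 = 2.869999.
(Check via u − w = 2F/√(2b): u − w = 30.392811, 2F/√(2b) = 30.392814.)

b = 2.87 N·s/m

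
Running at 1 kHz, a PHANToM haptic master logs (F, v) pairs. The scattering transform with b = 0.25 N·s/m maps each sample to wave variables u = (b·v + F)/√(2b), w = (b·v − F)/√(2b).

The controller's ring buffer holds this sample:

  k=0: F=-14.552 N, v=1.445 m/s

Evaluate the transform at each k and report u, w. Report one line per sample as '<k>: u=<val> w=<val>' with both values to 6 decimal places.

k=0: b·v=0.25×1.445=0.361250; √(2b)=0.707107; u=(0.361250+(-14.552))/0.707107=-20.068751, w=(0.361250−(-14.552))/0.707107=21.090520

0: u=-20.068751 w=21.090520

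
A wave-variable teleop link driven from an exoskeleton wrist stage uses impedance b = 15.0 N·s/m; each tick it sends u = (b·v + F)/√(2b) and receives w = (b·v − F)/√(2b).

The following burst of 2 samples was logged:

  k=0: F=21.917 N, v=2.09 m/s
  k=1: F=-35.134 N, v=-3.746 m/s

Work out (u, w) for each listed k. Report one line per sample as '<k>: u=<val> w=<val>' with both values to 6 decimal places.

k=0: b·v=15.0×2.09=31.350000; √(2b)=5.477226; u=(31.350000+21.917)/5.477226=9.725179, w=(31.350000−21.917)/5.477226=1.722222
k=1: b·v=15.0×(-3.746)=-56.190000; √(2b)=5.477226; u=(-56.190000+(-35.134))/5.477226=-16.673405, w=(-56.190000−(-35.134))/5.477226=-3.844282

0: u=9.725179 w=1.722222
1: u=-16.673405 w=-3.844282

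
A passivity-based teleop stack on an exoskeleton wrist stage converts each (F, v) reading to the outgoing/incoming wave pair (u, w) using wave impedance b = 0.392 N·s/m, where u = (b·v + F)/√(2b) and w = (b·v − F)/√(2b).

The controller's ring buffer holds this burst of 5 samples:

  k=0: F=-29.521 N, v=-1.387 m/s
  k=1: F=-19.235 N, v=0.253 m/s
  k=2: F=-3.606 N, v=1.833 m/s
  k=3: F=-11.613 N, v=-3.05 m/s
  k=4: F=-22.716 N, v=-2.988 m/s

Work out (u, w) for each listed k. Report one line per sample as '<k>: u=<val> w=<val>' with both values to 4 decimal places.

0: u=-33.9546 w=32.7265
1: u=-21.6117 w=21.8357
2: u=-3.2611 w=4.8841
3: u=-14.4658 w=11.7653
4: u=-26.9780 w=24.3323

k=0: b·v=0.392×(-1.387)=-0.5437; √(2b)=0.8854; u=(-0.5437+(-29.521))/0.8854=-33.9546, w=(-0.5437−(-29.521))/0.8854=32.7265
k=1: b·v=0.392×0.253=0.0992; √(2b)=0.8854; u=(0.0992+(-19.235))/0.8854=-21.6117, w=(0.0992−(-19.235))/0.8854=21.8357
k=2: b·v=0.392×1.833=0.7185; √(2b)=0.8854; u=(0.7185+(-3.606))/0.8854=-3.2611, w=(0.7185−(-3.606))/0.8854=4.8841
k=3: b·v=0.392×(-3.05)=-1.1956; √(2b)=0.8854; u=(-1.1956+(-11.613))/0.8854=-14.4658, w=(-1.1956−(-11.613))/0.8854=11.7653
k=4: b·v=0.392×(-2.988)=-1.1713; √(2b)=0.8854; u=(-1.1713+(-22.716))/0.8854=-26.9780, w=(-1.1713−(-22.716))/0.8854=24.3323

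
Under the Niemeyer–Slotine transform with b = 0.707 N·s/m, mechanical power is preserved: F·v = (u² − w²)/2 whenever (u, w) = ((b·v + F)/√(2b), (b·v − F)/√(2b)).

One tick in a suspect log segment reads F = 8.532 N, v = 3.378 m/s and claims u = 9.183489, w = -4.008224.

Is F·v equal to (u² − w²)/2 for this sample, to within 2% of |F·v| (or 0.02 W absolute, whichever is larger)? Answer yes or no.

no

F·v = 8.532×3.378 = 28.821096 W.
(u² − w²)/2 = (84.336470 − 16.065860)/2 = 34.135305 W.
|Δ| = 5.314209;  2% of max(1, |F·v|) = 0.576422.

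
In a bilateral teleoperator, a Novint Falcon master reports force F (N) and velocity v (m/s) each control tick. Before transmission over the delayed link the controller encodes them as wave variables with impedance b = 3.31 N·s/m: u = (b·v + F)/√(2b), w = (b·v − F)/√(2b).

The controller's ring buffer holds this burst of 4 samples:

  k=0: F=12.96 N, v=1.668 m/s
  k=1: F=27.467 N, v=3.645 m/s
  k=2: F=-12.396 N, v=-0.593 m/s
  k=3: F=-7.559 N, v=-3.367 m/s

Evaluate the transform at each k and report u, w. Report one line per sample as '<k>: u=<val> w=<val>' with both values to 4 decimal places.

0: u=7.1829 w=-2.8912
1: u=15.3645 w=-5.9862
2: u=-5.5807 w=4.0550
3: u=-7.2694 w=-1.3936

k=0: b·v=3.31×1.668=5.5211; √(2b)=2.5729; u=(5.5211+12.96)/2.5729=7.1829, w=(5.5211−12.96)/2.5729=-2.8912
k=1: b·v=3.31×3.645=12.0649; √(2b)=2.5729; u=(12.0649+27.467)/2.5729=15.3645, w=(12.0649−27.467)/2.5729=-5.9862
k=2: b·v=3.31×(-0.593)=-1.9628; √(2b)=2.5729; u=(-1.9628+(-12.396))/2.5729=-5.5807, w=(-1.9628−(-12.396))/2.5729=4.0550
k=3: b·v=3.31×(-3.367)=-11.1448; √(2b)=2.5729; u=(-11.1448+(-7.559))/2.5729=-7.2694, w=(-11.1448−(-7.559))/2.5729=-1.3936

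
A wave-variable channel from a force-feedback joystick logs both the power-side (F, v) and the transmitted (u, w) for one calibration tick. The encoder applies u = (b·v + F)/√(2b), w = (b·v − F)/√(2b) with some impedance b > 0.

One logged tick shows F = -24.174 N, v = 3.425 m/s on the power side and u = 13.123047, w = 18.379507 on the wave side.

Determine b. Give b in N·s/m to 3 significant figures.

u + w = 31.502554;  u + w = √(2b)·v, so √(2b) = 31.502554/3.425 = 9.197826.
b = (√(2b))²/2 = 84.600003/2 = 42.300001.
(Check via u − w = 2F/√(2b): u − w = -5.256460, 2F/√(2b) = -5.256460.)

b = 42.3 N·s/m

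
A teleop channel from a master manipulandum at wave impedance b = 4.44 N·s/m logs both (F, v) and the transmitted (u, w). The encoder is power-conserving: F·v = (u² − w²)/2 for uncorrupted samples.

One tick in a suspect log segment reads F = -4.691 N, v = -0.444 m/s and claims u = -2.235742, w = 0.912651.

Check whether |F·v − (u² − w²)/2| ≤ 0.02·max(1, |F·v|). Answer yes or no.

F·v = (-4.691)×(-0.444) = 2.082804 W.
(u² − w²)/2 = (4.998542 − 0.832932)/2 = 2.082805 W.
|Δ| = 0.000001;  2% of max(1, |F·v|) = 0.041656.

yes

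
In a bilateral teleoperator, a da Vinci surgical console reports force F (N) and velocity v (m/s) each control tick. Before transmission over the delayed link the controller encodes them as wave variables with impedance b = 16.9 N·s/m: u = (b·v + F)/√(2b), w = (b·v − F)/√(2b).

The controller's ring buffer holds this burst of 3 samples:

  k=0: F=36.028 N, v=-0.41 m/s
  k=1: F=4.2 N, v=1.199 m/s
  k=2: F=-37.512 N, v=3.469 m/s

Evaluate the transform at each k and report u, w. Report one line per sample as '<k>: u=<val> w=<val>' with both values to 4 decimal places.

0: u=5.0052 w=-7.3888
1: u=4.2078 w=2.7629
2: u=3.6317 w=16.5363

k=0: b·v=16.9×(-0.41)=-6.9290; √(2b)=5.8138; u=(-6.9290+36.028)/5.8138=5.0052, w=(-6.9290−36.028)/5.8138=-7.3888
k=1: b·v=16.9×1.199=20.2631; √(2b)=5.8138; u=(20.2631+4.2)/5.8138=4.2078, w=(20.2631−4.2)/5.8138=2.7629
k=2: b·v=16.9×3.469=58.6261; √(2b)=5.8138; u=(58.6261+(-37.512))/5.8138=3.6317, w=(58.6261−(-37.512))/5.8138=16.5363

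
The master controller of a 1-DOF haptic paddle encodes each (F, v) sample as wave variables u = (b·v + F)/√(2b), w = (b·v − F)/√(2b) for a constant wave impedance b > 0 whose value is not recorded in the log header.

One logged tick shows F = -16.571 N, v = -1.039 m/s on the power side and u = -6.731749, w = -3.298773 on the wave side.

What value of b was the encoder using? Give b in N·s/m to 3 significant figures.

b = 46.6 N·s/m

u + w = -10.030522;  u + w = √(2b)·v, so √(2b) = -10.030522/(-1.039) = 9.654015.
b = (√(2b))²/2 = 93.200013/2 = 46.600007.
(Check via u − w = 2F/√(2b): u − w = -3.432976, 2F/√(2b) = -3.432976.)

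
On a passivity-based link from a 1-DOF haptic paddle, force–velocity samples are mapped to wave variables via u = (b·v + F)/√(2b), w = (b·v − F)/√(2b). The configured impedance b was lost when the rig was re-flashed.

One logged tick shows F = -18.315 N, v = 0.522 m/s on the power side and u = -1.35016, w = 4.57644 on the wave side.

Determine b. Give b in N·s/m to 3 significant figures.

b = 19.1 N·s/m

u + w = 3.2263;  u + w = √(2b)·v, so √(2b) = 3.2263/0.522 = 6.1806.
b = (√(2b))²/2 = 38.2000/2 = 19.1000.
(Check via u − w = 2F/√(2b): u − w = -5.9266, 2F/√(2b) = -5.9266.)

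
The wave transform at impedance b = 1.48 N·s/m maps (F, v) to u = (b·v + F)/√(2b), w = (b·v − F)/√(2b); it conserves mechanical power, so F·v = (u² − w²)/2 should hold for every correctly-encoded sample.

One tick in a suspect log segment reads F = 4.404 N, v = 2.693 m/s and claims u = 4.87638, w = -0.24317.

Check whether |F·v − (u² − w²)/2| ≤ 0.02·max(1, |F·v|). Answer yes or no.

F·v = 4.404×2.693 = 11.8600 W.
(u² − w²)/2 = (23.7791 − 0.0591)/2 = 11.8600 W.
|Δ| = 0.0000;  2% of max(1, |F·v|) = 0.2372.

yes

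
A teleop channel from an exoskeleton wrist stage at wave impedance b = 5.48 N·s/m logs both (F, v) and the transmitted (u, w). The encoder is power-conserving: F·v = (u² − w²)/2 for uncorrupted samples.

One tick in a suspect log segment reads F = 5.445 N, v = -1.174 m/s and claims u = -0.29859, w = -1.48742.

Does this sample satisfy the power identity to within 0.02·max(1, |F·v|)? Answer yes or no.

no

F·v = 5.445×(-1.174) = -6.3924 W.
(u² − w²)/2 = (0.0892 − 2.2124)/2 = -1.0616 W.
|Δ| = 5.3308;  2% of max(1, |F·v|) = 0.1278.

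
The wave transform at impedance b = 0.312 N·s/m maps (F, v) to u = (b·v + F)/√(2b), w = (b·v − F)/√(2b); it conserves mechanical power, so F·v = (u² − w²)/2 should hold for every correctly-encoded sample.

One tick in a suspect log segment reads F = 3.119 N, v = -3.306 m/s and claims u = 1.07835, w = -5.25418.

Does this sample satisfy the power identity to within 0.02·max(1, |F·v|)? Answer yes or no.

no

F·v = 3.119×(-3.306) = -10.3114 W.
(u² − w²)/2 = (1.1628 − 27.6064)/2 = -13.2218 W.
|Δ| = 2.9104;  2% of max(1, |F·v|) = 0.2062.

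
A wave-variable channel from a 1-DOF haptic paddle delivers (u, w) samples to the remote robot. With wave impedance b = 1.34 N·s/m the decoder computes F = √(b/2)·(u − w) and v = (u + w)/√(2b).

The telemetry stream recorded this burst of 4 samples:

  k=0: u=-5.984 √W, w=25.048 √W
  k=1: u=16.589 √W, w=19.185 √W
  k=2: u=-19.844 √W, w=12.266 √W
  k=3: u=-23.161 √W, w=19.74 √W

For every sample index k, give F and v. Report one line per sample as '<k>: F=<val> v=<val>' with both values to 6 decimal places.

0: F=-25.400787 v=11.645191
1: F=-2.124918 v=21.852449
2: F=-26.283168 v=-4.629000
3: F=-35.115982 v=-2.089708

k=0: u−w=-31.032000, u+w=19.064000; √(b/2)=0.818535, √(2b)=1.637071; F=0.818535×(-31.032)=-25.400787, v=19.064000/1.637071=11.645191
k=1: u−w=-2.596000, u+w=35.774000; √(b/2)=0.818535, √(2b)=1.637071; F=0.818535×(-2.596)=-2.124918, v=35.774000/1.637071=21.852449
k=2: u−w=-32.110000, u+w=-7.578000; √(b/2)=0.818535, √(2b)=1.637071; F=0.818535×(-32.11)=-26.283168, v=-7.578000/1.637071=-4.629000
k=3: u−w=-42.901000, u+w=-3.421000; √(b/2)=0.818535, √(2b)=1.637071; F=0.818535×(-42.901)=-35.115982, v=-3.421000/1.637071=-2.089708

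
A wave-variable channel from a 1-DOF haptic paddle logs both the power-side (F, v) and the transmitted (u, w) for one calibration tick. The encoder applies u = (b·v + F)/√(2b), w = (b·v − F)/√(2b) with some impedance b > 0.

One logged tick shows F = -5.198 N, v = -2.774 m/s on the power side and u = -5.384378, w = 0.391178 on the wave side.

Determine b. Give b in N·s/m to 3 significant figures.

u + w = -4.993200;  u + w = √(2b)·v, so √(2b) = -4.993200/(-2.774) = 1.800000.
b = (√(2b))²/2 = 3.240000/2 = 1.620000.
(Check via u − w = 2F/√(2b): u − w = -5.775556, 2F/√(2b) = -5.775556.)

b = 1.62 N·s/m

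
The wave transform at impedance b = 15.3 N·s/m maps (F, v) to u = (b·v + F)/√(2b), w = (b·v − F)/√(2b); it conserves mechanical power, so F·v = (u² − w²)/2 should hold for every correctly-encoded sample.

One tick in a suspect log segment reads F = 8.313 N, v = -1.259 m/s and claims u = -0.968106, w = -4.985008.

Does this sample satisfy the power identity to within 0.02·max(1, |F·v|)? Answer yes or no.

F·v = 8.313×(-1.259) = -10.466067 W.
(u² − w²)/2 = (0.937229 − 24.850305)/2 = -11.956538 W.
|Δ| = 1.490471;  2% of max(1, |F·v|) = 0.209321.

no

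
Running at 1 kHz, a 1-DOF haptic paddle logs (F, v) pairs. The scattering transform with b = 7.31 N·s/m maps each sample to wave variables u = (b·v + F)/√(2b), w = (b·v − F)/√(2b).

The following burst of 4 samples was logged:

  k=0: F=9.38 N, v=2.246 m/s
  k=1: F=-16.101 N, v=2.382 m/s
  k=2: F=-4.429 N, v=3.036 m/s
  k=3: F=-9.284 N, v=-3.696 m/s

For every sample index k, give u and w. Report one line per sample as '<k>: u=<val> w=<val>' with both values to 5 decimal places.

k=0: b·v=7.31×2.246=16.41826; √(2b)=3.82361; u=(16.41826+9.38)/3.82361=6.74709, w=(16.41826−9.38)/3.82361=1.84074
k=1: b·v=7.31×2.382=17.41242; √(2b)=3.82361; u=(17.41242+(-16.101))/3.82361=0.34298, w=(17.41242−(-16.101))/3.82361=8.76486
k=2: b·v=7.31×3.036=22.19316; √(2b)=3.82361; u=(22.19316+(-4.429))/3.82361=4.64591, w=(22.19316−(-4.429))/3.82361=6.96257
k=3: b·v=7.31×(-3.696)=-27.01776; √(2b)=3.82361; u=(-27.01776+(-9.284))/3.82361=-9.49410, w=(-27.01776−(-9.284))/3.82361=-4.63796

0: u=6.74709 w=1.84074
1: u=0.34298 w=8.76486
2: u=4.64591 w=6.96257
3: u=-9.49410 w=-4.63796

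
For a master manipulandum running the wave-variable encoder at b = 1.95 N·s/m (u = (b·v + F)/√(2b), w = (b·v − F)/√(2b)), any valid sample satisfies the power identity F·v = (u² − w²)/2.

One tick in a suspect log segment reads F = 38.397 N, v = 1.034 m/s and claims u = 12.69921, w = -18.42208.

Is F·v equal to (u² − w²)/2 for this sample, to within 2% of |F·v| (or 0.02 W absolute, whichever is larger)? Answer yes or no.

no

F·v = 38.397×1.034 = 39.70250 W.
(u² − w²)/2 = (161.26993 − 339.37303)/2 = -89.05155 W.
|Δ| = 128.75405;  2% of max(1, |F·v|) = 0.79405.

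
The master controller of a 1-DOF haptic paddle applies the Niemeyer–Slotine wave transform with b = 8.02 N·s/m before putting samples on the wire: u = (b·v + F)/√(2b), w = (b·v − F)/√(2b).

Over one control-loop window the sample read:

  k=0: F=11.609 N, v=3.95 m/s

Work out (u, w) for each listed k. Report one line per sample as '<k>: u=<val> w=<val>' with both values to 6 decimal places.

k=0: b·v=8.02×3.95=31.679000; √(2b)=4.004997; u=(31.679000+11.609)/4.004997=10.808498, w=(31.679000−11.609)/4.004997=5.011240

0: u=10.808498 w=5.011240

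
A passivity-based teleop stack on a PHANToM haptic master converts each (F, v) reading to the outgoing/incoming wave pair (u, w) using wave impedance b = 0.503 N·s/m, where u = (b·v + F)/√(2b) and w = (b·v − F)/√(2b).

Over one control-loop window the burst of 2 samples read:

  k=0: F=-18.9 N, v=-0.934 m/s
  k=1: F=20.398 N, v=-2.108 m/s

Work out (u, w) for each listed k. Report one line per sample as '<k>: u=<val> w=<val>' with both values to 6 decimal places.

0: u=-19.311953 w=18.375155
1: u=19.279923 w=-21.394237

k=0: b·v=0.503×(-0.934)=-0.469802; √(2b)=1.002996; u=(-0.469802+(-18.9))/1.002996=-19.311953, w=(-0.469802−(-18.9))/1.002996=18.375155
k=1: b·v=0.503×(-2.108)=-1.060324; √(2b)=1.002996; u=(-1.060324+20.398)/1.002996=19.279923, w=(-1.060324−20.398)/1.002996=-21.394237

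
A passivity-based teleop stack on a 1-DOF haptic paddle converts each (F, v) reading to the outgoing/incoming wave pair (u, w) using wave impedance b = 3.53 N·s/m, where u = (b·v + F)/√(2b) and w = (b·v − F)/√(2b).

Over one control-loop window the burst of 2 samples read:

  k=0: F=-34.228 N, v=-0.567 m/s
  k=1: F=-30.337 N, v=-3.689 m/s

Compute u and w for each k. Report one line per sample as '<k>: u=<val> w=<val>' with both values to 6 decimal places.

k=0: b·v=3.53×(-0.567)=-2.001510; √(2b)=2.657066; u=(-2.001510+(-34.228))/2.657066=-13.635156, w=(-2.001510−(-34.228))/2.657066=12.128600
k=1: b·v=3.53×(-3.689)=-13.022170; √(2b)=2.657066; u=(-13.022170+(-30.337))/2.657066=-16.318439, w=(-13.022170−(-30.337))/2.657066=6.516522

0: u=-13.635156 w=12.128600
1: u=-16.318439 w=6.516522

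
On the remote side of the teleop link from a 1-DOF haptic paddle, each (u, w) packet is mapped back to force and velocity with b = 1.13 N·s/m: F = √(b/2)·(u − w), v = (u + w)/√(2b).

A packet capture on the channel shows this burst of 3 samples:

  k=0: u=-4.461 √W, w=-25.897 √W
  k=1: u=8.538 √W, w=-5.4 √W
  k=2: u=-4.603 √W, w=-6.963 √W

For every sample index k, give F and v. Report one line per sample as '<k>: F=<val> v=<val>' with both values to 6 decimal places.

k=0: u−w=21.436000, u+w=-30.358000; √(b/2)=0.751665, √(2b)=1.503330; F=0.751665×21.436=16.112687, v=-30.358000/1.503330=-20.193841
k=1: u−w=13.938000, u+w=3.138000; √(b/2)=0.751665, √(2b)=1.503330; F=0.751665×13.938=10.476704, v=3.138000/1.503330=2.087367
k=2: u−w=2.360000, u+w=-11.566000; √(b/2)=0.751665, √(2b)=1.503330; F=0.751665×2.36=1.773929, v=-11.566000/1.503330=-7.693589

0: F=16.112687 v=-20.193841
1: F=10.476704 v=2.087367
2: F=1.773929 v=-7.693589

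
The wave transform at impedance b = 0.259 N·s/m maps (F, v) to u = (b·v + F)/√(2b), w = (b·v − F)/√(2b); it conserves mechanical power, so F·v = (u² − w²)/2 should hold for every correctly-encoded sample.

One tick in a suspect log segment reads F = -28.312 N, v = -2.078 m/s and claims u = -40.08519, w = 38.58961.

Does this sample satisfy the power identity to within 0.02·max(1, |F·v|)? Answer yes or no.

yes

F·v = (-28.312)×(-2.078) = 58.8323 W.
(u² − w²)/2 = (1606.8225 − 1489.1580)/2 = 58.8322 W.
|Δ| = 0.0001;  2% of max(1, |F·v|) = 1.1766.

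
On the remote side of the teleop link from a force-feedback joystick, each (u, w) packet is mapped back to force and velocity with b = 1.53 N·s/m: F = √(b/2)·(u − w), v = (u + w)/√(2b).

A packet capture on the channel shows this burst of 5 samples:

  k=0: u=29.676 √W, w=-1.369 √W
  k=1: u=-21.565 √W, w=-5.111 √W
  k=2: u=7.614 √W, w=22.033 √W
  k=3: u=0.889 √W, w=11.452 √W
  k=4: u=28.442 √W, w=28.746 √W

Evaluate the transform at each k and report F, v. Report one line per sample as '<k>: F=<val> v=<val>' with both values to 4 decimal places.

0: F=27.1533 v=16.1820
1: F=-14.3914 v=-15.2497
2: F=-12.6115 v=16.9481
3: F=-9.2389 v=7.0549
4: F=-0.2659 v=32.6922

k=0: u−w=31.0450, u+w=28.3070; √(b/2)=0.8746, √(2b)=1.7493; F=0.8746×31.045=27.1533, v=28.3070/1.7493=16.1820
k=1: u−w=-16.4540, u+w=-26.6760; √(b/2)=0.8746, √(2b)=1.7493; F=0.8746×(-16.454)=-14.3914, v=-26.6760/1.7493=-15.2497
k=2: u−w=-14.4190, u+w=29.6470; √(b/2)=0.8746, √(2b)=1.7493; F=0.8746×(-14.419)=-12.6115, v=29.6470/1.7493=16.9481
k=3: u−w=-10.5630, u+w=12.3410; √(b/2)=0.8746, √(2b)=1.7493; F=0.8746×(-10.563)=-9.2389, v=12.3410/1.7493=7.0549
k=4: u−w=-0.3040, u+w=57.1880; √(b/2)=0.8746, √(2b)=1.7493; F=0.8746×(-0.304)=-0.2659, v=57.1880/1.7493=32.6922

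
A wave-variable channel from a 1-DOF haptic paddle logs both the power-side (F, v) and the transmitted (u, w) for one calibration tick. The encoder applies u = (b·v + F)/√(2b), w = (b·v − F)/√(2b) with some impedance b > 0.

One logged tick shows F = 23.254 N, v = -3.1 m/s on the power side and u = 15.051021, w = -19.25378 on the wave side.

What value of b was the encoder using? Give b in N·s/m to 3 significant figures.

u + w = -4.202759;  u + w = √(2b)·v, so √(2b) = -4.202759/(-3.1) = 1.355729.
b = (√(2b))²/2 = 1.838000/2 = 0.919000.
(Check via u − w = 2F/√(2b): u − w = 34.304801, 2F/√(2b) = 34.304798.)

b = 0.919 N·s/m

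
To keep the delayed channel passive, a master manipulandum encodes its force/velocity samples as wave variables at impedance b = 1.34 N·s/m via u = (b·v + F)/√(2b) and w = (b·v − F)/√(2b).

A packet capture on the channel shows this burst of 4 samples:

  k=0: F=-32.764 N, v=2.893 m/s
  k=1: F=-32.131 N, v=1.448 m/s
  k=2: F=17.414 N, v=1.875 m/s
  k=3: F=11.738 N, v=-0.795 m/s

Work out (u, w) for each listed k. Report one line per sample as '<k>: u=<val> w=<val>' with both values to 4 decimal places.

0: u=-17.6458 w=22.3818
1: u=-18.4419 w=20.8124
2: u=12.1720 w=-9.1025
3: u=6.5194 w=-7.8209

k=0: b·v=1.34×2.893=3.8766; √(2b)=1.6371; u=(3.8766+(-32.764))/1.6371=-17.6458, w=(3.8766−(-32.764))/1.6371=22.3818
k=1: b·v=1.34×1.448=1.9403; √(2b)=1.6371; u=(1.9403+(-32.131))/1.6371=-18.4419, w=(1.9403−(-32.131))/1.6371=20.8124
k=2: b·v=1.34×1.875=2.5125; √(2b)=1.6371; u=(2.5125+17.414)/1.6371=12.1720, w=(2.5125−17.414)/1.6371=-9.1025
k=3: b·v=1.34×(-0.795)=-1.0653; √(2b)=1.6371; u=(-1.0653+11.738)/1.6371=6.5194, w=(-1.0653−11.738)/1.6371=-7.8209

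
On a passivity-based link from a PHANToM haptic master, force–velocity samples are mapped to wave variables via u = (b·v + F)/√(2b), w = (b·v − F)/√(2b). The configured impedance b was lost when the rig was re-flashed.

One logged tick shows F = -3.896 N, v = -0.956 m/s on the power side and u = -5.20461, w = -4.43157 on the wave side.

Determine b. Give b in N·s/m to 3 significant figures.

u + w = -9.6362;  u + w = √(2b)·v, so √(2b) = -9.6362/(-0.956) = 10.0797.
b = (√(2b))²/2 = 101.6001/2 = 50.8000.
(Check via u − w = 2F/√(2b): u − w = -0.7730, 2F/√(2b) = -0.7730.)

b = 50.8 N·s/m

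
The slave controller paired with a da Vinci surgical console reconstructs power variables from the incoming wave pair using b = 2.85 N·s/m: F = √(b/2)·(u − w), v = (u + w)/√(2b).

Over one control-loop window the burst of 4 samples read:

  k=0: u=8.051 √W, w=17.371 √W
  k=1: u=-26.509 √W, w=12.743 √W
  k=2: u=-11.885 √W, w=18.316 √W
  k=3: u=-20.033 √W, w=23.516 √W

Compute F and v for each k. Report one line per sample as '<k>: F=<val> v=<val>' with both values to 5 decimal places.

0: F=-11.12560 v=10.64810
1: F=-46.85643 v=-5.76594
2: F=-36.05195 v=2.69365
3: F=-51.98591 v=1.45887

k=0: u−w=-9.32000, u+w=25.42200; √(b/2)=1.19373, √(2b)=2.38747; F=1.19373×(-9.32)=-11.12560, v=25.42200/2.38747=10.64810
k=1: u−w=-39.25200, u+w=-13.76600; √(b/2)=1.19373, √(2b)=2.38747; F=1.19373×(-39.252)=-46.85643, v=-13.76600/2.38747=-5.76594
k=2: u−w=-30.20100, u+w=6.43100; √(b/2)=1.19373, √(2b)=2.38747; F=1.19373×(-30.201)=-36.05195, v=6.43100/2.38747=2.69365
k=3: u−w=-43.54900, u+w=3.48300; √(b/2)=1.19373, √(2b)=2.38747; F=1.19373×(-43.549)=-51.98591, v=3.48300/2.38747=1.45887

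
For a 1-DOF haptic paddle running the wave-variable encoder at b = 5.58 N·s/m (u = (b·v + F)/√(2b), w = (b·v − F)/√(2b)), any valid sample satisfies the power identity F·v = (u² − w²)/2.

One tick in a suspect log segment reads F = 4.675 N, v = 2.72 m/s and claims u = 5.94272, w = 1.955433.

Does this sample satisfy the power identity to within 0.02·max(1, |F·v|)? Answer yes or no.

no

F·v = 4.675×2.72 = 12.716000 W.
(u² − w²)/2 = (35.315921 − 3.823718)/2 = 15.746101 W.
|Δ| = 3.030101;  2% of max(1, |F·v|) = 0.254320.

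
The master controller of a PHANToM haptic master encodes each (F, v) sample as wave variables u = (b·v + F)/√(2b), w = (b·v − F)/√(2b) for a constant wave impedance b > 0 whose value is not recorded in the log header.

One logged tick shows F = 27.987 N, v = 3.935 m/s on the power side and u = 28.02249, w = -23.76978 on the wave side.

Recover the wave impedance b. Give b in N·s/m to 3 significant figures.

b = 0.584 N·s/m

u + w = 4.2527;  u + w = √(2b)·v, so √(2b) = 4.2527/3.935 = 1.0807.
b = (√(2b))²/2 = 1.1680/2 = 0.5840.
(Check via u − w = 2F/√(2b): u − w = 51.7923, 2F/√(2b) = 51.7923.)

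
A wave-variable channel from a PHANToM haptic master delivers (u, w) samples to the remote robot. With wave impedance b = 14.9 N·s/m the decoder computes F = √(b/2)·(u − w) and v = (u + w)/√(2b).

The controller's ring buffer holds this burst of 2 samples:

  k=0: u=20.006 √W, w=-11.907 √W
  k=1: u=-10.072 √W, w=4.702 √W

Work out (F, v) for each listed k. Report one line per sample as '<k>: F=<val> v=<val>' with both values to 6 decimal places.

k=0: u−w=31.913000, u+w=8.099000; √(b/2)=2.729469, √(2b)=5.458938; F=2.729469×31.913=87.105538, v=8.099000/5.458938=1.483622
k=1: u−w=-14.774000, u+w=-5.370000; √(b/2)=2.729469, √(2b)=5.458938; F=2.729469×(-14.774)=-40.325172, v=-5.370000/5.458938=-0.983708

0: F=87.105538 v=1.483622
1: F=-40.325172 v=-0.983708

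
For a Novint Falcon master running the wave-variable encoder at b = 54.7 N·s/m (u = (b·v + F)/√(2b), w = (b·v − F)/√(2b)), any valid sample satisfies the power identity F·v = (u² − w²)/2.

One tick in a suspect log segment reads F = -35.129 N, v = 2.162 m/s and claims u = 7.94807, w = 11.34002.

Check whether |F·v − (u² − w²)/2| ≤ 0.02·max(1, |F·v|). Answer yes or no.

no

F·v = (-35.129)×2.162 = -75.9489 W.
(u² − w²)/2 = (63.1718 − 128.5961)/2 = -32.7121 W.
|Δ| = 43.2368;  2% of max(1, |F·v|) = 1.5190.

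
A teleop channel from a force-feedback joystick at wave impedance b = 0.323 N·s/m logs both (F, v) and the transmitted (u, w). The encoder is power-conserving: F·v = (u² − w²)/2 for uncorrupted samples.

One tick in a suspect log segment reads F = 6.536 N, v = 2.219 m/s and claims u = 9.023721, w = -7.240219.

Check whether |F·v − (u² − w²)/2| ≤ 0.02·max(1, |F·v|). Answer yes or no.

F·v = 6.536×2.219 = 14.503384 W.
(u² − w²)/2 = (81.427541 − 52.420771)/2 = 14.503385 W.
|Δ| = 0.000001;  2% of max(1, |F·v|) = 0.290068.

yes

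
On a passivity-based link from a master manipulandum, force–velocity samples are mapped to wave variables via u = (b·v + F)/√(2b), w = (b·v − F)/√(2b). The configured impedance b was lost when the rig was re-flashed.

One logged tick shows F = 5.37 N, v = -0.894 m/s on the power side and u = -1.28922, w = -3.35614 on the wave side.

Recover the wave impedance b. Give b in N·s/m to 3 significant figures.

u + w = -4.64536;  u + w = √(2b)·v, so √(2b) = -4.64536/(-0.894) = 5.19615.
b = (√(2b))²/2 = 27.00000/2 = 13.50000.
(Check via u − w = 2F/√(2b): u − w = 2.06692, 2F/√(2b) = 2.06691.)

b = 13.5 N·s/m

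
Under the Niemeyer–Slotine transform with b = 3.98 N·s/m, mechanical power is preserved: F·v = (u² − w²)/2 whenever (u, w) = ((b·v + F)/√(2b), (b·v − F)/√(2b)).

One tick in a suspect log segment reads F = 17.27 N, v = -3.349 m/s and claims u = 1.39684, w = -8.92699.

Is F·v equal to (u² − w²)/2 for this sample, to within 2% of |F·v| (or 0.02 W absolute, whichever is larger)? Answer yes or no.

F·v = 17.27×(-3.349) = -57.8372 W.
(u² − w²)/2 = (1.9512 − 79.6912)/2 = -38.8700 W.
|Δ| = 18.9672;  2% of max(1, |F·v|) = 1.1567.

no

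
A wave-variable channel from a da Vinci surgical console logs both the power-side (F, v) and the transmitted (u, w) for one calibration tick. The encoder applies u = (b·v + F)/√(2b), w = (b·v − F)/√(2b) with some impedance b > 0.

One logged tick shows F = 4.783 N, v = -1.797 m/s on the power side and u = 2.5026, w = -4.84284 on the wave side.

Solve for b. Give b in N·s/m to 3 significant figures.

b = 0.848 N·s/m

u + w = -2.34024;  u + w = √(2b)·v, so √(2b) = -2.34024/(-1.797) = 1.30230.
b = (√(2b))²/2 = 1.69600/2 = 0.84800.
(Check via u − w = 2F/√(2b): u − w = 7.34544, 2F/√(2b) = 7.34544.)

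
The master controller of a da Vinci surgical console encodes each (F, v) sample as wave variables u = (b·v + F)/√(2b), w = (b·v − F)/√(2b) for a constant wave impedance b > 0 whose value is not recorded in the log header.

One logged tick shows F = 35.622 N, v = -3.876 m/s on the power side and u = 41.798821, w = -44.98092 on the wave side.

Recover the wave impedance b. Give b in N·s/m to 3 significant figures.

b = 0.337 N·s/m

u + w = -3.182099;  u + w = √(2b)·v, so √(2b) = -3.182099/(-3.876) = 0.820975.
b = (√(2b))²/2 = 0.674000/2 = 0.337000.
(Check via u − w = 2F/√(2b): u − w = 86.779741, 2F/√(2b) = 86.779746.)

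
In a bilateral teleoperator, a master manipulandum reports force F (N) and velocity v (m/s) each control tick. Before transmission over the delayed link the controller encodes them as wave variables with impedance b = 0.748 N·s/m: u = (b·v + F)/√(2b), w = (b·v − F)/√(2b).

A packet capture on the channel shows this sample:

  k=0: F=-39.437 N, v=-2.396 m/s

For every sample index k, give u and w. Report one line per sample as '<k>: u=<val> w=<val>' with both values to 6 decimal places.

k=0: b·v=0.748×(-2.396)=-1.792208; √(2b)=1.223111; u=(-1.792208+(-39.437))/1.223111=-33.708482, w=(-1.792208−(-39.437))/1.223111=30.777909

0: u=-33.708482 w=30.777909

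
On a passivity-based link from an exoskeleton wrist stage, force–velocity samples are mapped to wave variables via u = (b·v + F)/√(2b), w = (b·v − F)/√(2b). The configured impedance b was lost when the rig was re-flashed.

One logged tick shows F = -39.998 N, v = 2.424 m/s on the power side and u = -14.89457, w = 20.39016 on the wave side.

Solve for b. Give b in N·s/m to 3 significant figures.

b = 2.57 N·s/m

u + w = 5.4956;  u + w = √(2b)·v, so √(2b) = 5.4956/2.424 = 2.2672.
b = (√(2b))²/2 = 5.1400/2 = 2.5700.
(Check via u − w = 2F/√(2b): u − w = -35.2847, 2F/√(2b) = -35.2847.)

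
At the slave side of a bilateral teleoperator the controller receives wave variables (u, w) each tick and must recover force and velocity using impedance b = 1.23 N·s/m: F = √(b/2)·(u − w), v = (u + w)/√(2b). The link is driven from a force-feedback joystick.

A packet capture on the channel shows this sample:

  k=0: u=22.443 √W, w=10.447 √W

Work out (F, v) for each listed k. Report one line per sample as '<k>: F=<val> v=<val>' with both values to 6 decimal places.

k=0: u−w=11.996000, u+w=32.890000; √(b/2)=0.784219, √(2b)=1.568439; F=0.784219×11.996=9.407495, v=32.890000/1.568439=20.969898

0: F=9.407495 v=20.969898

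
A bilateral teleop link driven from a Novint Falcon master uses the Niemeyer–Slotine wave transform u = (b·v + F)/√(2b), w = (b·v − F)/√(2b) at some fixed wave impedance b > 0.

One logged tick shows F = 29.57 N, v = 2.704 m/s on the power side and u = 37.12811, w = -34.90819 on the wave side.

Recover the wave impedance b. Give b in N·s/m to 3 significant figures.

b = 0.337 N·s/m

u + w = 2.21992;  u + w = √(2b)·v, so √(2b) = 2.21992/2.704 = 0.82098.
b = (√(2b))²/2 = 0.67400/2 = 0.33700.
(Check via u − w = 2F/√(2b): u − w = 72.03630, 2F/√(2b) = 72.03618.)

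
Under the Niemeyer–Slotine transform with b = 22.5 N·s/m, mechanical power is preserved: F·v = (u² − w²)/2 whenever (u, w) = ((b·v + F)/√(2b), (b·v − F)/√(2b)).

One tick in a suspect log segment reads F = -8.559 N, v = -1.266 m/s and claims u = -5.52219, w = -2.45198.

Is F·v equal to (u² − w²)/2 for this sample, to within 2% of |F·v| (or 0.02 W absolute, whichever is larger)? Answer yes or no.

F·v = (-8.559)×(-1.266) = 10.8357 W.
(u² − w²)/2 = (30.4946 − 6.0122)/2 = 12.2412 W.
|Δ| = 1.4055;  2% of max(1, |F·v|) = 0.2167.

no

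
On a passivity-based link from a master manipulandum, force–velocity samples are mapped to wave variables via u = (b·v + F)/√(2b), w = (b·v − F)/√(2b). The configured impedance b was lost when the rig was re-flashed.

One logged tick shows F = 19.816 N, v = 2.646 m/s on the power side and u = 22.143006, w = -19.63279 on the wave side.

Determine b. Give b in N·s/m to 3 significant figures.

b = 0.45 N·s/m

u + w = 2.510216;  u + w = √(2b)·v, so √(2b) = 2.510216/2.646 = 0.948683.
b = (√(2b))²/2 = 0.900000/2 = 0.450000.
(Check via u − w = 2F/√(2b): u − w = 41.775796, 2F/√(2b) = 41.775796.)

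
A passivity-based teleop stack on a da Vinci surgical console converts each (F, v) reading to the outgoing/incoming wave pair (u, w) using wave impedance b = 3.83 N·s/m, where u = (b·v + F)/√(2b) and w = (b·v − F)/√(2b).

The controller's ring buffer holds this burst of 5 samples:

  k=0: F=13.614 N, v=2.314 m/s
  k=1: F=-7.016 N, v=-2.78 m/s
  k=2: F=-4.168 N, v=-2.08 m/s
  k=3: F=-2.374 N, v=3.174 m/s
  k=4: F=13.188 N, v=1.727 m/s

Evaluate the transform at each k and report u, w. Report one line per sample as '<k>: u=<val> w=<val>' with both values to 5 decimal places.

0: u=8.12113 w=-1.71674
1: u=-6.38205 w=-1.31208
2: u=-4.38434 w=-1.37242
3: u=3.53453 w=5.25005
4: u=7.15490 w=-2.37513

k=0: b·v=3.83×2.314=8.86262; √(2b)=2.76767; u=(8.86262+13.614)/2.76767=8.12113, w=(8.86262−13.614)/2.76767=-1.71674
k=1: b·v=3.83×(-2.78)=-10.64740; √(2b)=2.76767; u=(-10.64740+(-7.016))/2.76767=-6.38205, w=(-10.64740−(-7.016))/2.76767=-1.31208
k=2: b·v=3.83×(-2.08)=-7.96640; √(2b)=2.76767; u=(-7.96640+(-4.168))/2.76767=-4.38434, w=(-7.96640−(-4.168))/2.76767=-1.37242
k=3: b·v=3.83×3.174=12.15642; √(2b)=2.76767; u=(12.15642+(-2.374))/2.76767=3.53453, w=(12.15642−(-2.374))/2.76767=5.25005
k=4: b·v=3.83×1.727=6.61441; √(2b)=2.76767; u=(6.61441+13.188)/2.76767=7.15490, w=(6.61441−13.188)/2.76767=-2.37513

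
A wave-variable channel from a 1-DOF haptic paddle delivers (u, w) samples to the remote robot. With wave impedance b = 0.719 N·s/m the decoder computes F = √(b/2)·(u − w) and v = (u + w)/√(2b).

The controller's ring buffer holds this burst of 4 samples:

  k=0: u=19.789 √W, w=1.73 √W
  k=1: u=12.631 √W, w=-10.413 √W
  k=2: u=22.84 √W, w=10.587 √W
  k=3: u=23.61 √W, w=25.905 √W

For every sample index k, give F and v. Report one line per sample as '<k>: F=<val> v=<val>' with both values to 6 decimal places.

0: F=10.827873 v=17.944966
1: F=13.816795 v=1.849618
2: F=7.346693 v=27.875198
3: F=-1.376043 v=41.291184

k=0: u−w=18.059000, u+w=21.519000; √(b/2)=0.599583, √(2b)=1.199166; F=0.599583×18.059=10.827873, v=21.519000/1.199166=17.944966
k=1: u−w=23.044000, u+w=2.218000; √(b/2)=0.599583, √(2b)=1.199166; F=0.599583×23.044=13.816795, v=2.218000/1.199166=1.849618
k=2: u−w=12.253000, u+w=33.427000; √(b/2)=0.599583, √(2b)=1.199166; F=0.599583×12.253=7.346693, v=33.427000/1.199166=27.875198
k=3: u−w=-2.295000, u+w=49.515000; √(b/2)=0.599583, √(2b)=1.199166; F=0.599583×(-2.295)=-1.376043, v=49.515000/1.199166=41.291184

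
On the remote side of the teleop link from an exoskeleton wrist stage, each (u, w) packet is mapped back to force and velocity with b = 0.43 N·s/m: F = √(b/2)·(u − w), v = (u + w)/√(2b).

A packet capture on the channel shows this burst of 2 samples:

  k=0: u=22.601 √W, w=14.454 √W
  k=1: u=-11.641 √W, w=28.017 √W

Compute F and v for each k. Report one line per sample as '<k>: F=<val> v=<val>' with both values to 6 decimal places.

0: F=3.777608 v=39.957434
1: F=-18.388658 v=17.658695

k=0: u−w=8.147000, u+w=37.055000; √(b/2)=0.463681, √(2b)=0.927362; F=0.463681×8.147=3.777608, v=37.055000/0.927362=39.957434
k=1: u−w=-39.658000, u+w=16.376000; √(b/2)=0.463681, √(2b)=0.927362; F=0.463681×(-39.658)=-18.388658, v=16.376000/0.927362=17.658695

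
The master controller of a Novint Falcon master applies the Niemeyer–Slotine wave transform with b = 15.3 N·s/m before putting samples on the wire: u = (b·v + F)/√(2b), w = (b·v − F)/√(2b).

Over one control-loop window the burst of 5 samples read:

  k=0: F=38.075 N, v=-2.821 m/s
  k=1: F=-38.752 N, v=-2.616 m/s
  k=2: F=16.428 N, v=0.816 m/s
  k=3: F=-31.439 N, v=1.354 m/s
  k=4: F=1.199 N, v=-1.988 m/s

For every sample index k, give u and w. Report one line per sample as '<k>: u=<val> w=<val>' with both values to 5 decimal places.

0: u=-0.91948 w=-14.68552
1: u=-14.24091 w=-0.23009
2: u=5.22672 w=-0.71283
3: u=-1.93842 w=9.42838
4: u=-5.28179 w=-5.71529

k=0: b·v=15.3×(-2.821)=-43.16130; √(2b)=5.53173; u=(-43.16130+38.075)/5.53173=-0.91948, w=(-43.16130−38.075)/5.53173=-14.68552
k=1: b·v=15.3×(-2.616)=-40.02480; √(2b)=5.53173; u=(-40.02480+(-38.752))/5.53173=-14.24091, w=(-40.02480−(-38.752))/5.53173=-0.23009
k=2: b·v=15.3×0.816=12.48480; √(2b)=5.53173; u=(12.48480+16.428)/5.53173=5.22672, w=(12.48480−16.428)/5.53173=-0.71283
k=3: b·v=15.3×1.354=20.71620; √(2b)=5.53173; u=(20.71620+(-31.439))/5.53173=-1.93842, w=(20.71620−(-31.439))/5.53173=9.42838
k=4: b·v=15.3×(-1.988)=-30.41640; √(2b)=5.53173; u=(-30.41640+1.199)/5.53173=-5.28179, w=(-30.41640−1.199)/5.53173=-5.71529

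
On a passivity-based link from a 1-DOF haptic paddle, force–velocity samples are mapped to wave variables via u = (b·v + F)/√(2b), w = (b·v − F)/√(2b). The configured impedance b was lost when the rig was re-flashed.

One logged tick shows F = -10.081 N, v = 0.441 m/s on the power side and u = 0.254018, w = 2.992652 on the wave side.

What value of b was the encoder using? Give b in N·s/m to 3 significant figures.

u + w = 3.246670;  u + w = √(2b)·v, so √(2b) = 3.246670/0.441 = 7.362063.
b = (√(2b))²/2 = 54.199979/2 = 27.099989.
(Check via u − w = 2F/√(2b): u − w = -2.738634, 2F/√(2b) = -2.738634.)

b = 27.1 N·s/m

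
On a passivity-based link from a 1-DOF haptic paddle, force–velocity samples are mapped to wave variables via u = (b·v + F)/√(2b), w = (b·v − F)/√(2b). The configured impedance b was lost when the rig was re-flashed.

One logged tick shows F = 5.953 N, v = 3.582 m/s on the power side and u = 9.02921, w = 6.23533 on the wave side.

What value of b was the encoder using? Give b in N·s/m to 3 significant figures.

b = 9.08 N·s/m

u + w = 15.26454;  u + w = √(2b)·v, so √(2b) = 15.26454/3.582 = 4.26146.
b = (√(2b))²/2 = 18.16002/2 = 9.08001.
(Check via u − w = 2F/√(2b): u − w = 2.79388, 2F/√(2b) = 2.79388.)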